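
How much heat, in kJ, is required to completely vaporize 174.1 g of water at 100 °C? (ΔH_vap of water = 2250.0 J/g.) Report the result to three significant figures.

q = m × ΔH_vap = 174.1 × 2250.0 = 391700 J = 392 kJ

q = 392 kJ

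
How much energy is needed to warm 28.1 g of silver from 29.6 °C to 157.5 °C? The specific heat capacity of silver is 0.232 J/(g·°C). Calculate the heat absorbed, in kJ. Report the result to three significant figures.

q = m c ΔT = 28.1 × 0.232 × (157.5 − 29.6)
q = 28.1 × 0.232 × 127.9 = 833.8 J = 0.834 kJ

q = 0.834 kJ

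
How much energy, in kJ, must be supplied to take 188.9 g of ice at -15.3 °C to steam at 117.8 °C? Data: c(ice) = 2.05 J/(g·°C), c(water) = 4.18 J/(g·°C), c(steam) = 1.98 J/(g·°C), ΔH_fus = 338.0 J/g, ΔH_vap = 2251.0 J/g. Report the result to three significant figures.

q1 (heat ice -15.3→0.0 °C): 188.9 × 2.05 × 15.3 = 5925 J
q2 (melt at 0 °C): 188.9 × 338.0 = 63848 J
q3 (heat water 0.0→100.0 °C): 188.9 × 4.18 × 100.0 = 78960 J
q4 (vaporize at 100 °C): 188.9 × 2251.0 = 425214 J
q5 (heat steam 100.0→117.8 °C): 188.9 × 1.98 × 17.8 = 6658 J
Total: 5925 + 63848 + 78960 + 425214 + 6658 = 580605 J = 581 kJ

q = 581 kJ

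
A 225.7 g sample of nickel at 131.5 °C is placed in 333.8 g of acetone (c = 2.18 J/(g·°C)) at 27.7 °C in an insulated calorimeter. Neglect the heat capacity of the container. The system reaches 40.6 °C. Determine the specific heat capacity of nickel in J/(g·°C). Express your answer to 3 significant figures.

c = 0.458 J/(g·°C)

q_gained = (333.8 × 2.18) × (40.6 − 27.7) = 9387 J
q_lost = 225.7 × c × (131.5 − 40.6) = 20516.13 c
Set equal: c = 9387 / 20516.13 = 0.458 J/(g·°C)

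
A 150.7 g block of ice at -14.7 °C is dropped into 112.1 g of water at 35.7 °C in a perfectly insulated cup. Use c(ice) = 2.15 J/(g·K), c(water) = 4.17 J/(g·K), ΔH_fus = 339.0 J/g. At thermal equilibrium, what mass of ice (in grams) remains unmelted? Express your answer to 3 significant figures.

Heat to warm all ice to 0 °C: 150.7×2.15×14.7 = 4762.9 J
Heat released by water cooling to 0 °C: 112.1×4.17×35.7 = 16688 J
16688 J < 4762.9 + 150.7×339.0 = 55850.2 J, so not all ice melts; final T = 0 °C.
Heat left for melting: 16688 − 4762.9 = 11925.1 J
Mass melted = 11925.1 / 339.0 = 35.18 g
Ice remaining = 150.7 − 35.18 = 115.52 g

m_ice remaining = 116 g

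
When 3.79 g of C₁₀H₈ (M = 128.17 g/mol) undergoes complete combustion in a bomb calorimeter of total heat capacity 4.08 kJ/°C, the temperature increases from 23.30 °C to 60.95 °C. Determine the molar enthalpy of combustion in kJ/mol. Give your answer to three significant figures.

ΔT = 60.95 − 23.30 = 37.65 °C
q_cal = C_cal × ΔT = 4.08 × 37.65 = 153.612 kJ
n = 3.79 / 128.17 = 0.02957 mol
q_rxn = −q_cal = -153.612 kJ
ΔH = -153.612 / 0.02957 = -5194.9 kJ/mol

ΔH = -5190 kJ/mol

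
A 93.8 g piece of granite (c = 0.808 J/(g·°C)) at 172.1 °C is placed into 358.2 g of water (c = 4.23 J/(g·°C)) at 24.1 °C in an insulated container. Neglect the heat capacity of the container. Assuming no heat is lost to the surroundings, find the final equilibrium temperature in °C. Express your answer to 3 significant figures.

T_f = 31.2 °C

Heat lost by granite = heat gained by water.
(93.8)(0.808)(172.1 − T) = (358.2)(4.23)(T − 24.1)
75.7904 (172.1 − T) = 1515.186 (T − 24.1)
13044 − 75.7904 T = 1515.186 T − 36516
49560 = 1590.9764 T
T = 31.15 °C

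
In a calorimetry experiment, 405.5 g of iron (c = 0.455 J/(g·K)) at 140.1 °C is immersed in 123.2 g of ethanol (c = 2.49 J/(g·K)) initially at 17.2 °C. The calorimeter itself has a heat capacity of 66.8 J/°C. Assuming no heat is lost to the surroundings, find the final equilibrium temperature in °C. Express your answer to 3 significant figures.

Heat lost by iron = heat gained by ethanol + calorimeter.
(405.5)(0.455)(140.1 − T) = [(123.2)(2.49) + 66.8](T − 17.2)
184.5025 (140.1 − T) = 373.568 (T − 17.2)
25849 − 184.5025 T = 373.568 T − 6425.4
32274.4 = 558.0705 T
T = 57.83 °C

T_f = 57.8 °C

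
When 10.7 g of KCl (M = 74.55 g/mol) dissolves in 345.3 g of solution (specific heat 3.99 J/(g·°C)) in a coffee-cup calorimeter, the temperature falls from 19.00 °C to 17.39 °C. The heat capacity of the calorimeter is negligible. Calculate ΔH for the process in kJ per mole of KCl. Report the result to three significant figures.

|ΔT| = |17.39 − 19.00| = 1.61 °C
|q_surr| = (345.3 × 3.99) × 1.61 = 1377.747 × 1.61 = 2218 J
n(KCl) = 10.7 / 74.55 = 0.1435 mol
Temperature fell, so q_rxn = +|q_surr| = 2.218 kJ
ΔH = q_rxn / n = 15.46 kJ/mol

ΔH = 15.5 kJ/mol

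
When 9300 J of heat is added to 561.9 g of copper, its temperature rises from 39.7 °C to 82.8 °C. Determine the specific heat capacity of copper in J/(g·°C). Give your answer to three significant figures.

c = 0.384 J/(g·°C)

c = q / (m ΔT) = 9300 / (561.9 × 43.1)
c = 9300 / 24217.89 = 0.384 J/(g·°C)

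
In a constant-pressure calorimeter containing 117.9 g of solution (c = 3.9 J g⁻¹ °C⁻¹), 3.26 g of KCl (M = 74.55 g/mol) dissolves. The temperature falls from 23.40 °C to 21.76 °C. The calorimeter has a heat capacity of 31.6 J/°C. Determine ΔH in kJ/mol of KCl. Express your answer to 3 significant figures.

|ΔT| = |21.76 − 23.40| = 1.64 °C
|q_surr| = (117.9 × 3.9 + 31.6) × 1.64 = 491.41 × 1.64 = 805.9 J
n(KCl) = 3.26 / 74.55 = 0.04373 mol
Temperature fell, so q_rxn = +|q_surr| = 0.8059 kJ
ΔH = q_rxn / n = 18.43 kJ/mol

ΔH = 18.4 kJ/mol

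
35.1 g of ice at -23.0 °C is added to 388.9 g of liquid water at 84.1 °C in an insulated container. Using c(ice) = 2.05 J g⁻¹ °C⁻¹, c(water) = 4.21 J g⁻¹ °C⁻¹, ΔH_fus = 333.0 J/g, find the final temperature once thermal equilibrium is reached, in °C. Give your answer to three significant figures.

T_f = 69.7 °C

Heat to bring ice to 0 °C and melt it: q₁ = 35.1×2.05×23.0 + 35.1×333.0 = 13343 J
Heat the water can supply cooling to 0 °C: 388.9×4.21×84.1 = 137694 J > q₁, so all ice melts.
Energy balance: 388.9×4.21×(84.1 − T) = 13343 + 35.1×4.21×(T − 0)
1637.269(84.1 − T) = 13343 + 147.771 T
137694 − 13343 = 1785.040 T
T = 124351 / 1785.040 = 69.66 °C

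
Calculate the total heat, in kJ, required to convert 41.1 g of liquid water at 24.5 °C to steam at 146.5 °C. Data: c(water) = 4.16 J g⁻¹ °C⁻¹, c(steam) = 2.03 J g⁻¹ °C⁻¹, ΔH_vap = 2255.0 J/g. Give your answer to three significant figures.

q = 109 kJ

q1 (heat water 24.5→100.0 °C): 41.1 × 4.16 × 75.5 = 12909 J
q2 (vaporize at 100 °C): 41.1 × 2255.0 = 92681 J
q3 (heat steam 100.0→146.5 °C): 41.1 × 2.03 × 46.5 = 3880 J
Total: 12909 + 92681 + 3880 = 109470 J = 109 kJ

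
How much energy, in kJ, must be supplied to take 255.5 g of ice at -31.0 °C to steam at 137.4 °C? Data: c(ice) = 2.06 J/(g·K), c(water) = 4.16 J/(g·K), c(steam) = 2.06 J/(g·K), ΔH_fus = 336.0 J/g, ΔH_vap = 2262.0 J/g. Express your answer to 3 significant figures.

q = 806 kJ

q1 (heat ice -31.0→0.0 °C): 255.5 × 2.06 × 31.0 = 16316 J
q2 (melt at 0 °C): 255.5 × 336.0 = 85848 J
q3 (heat water 0.0→100.0 °C): 255.5 × 4.16 × 100.0 = 106288 J
q4 (vaporize at 100 °C): 255.5 × 2262.0 = 577941 J
q5 (heat steam 100.0→137.4 °C): 255.5 × 2.06 × 37.4 = 19685 J
Total: 16316 + 85848 + 106288 + 577941 + 19685 = 806078 J = 806 kJ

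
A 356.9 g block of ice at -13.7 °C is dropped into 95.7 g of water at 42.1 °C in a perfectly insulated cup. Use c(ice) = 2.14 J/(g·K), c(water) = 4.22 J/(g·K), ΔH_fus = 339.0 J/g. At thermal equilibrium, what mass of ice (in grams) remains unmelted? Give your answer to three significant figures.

m_ice remaining = 338 g

Heat to warm all ice to 0 °C: 356.9×2.14×13.7 = 10464 J
Heat released by water cooling to 0 °C: 95.7×4.22×42.1 = 17002 J
17002 J < 10464 + 356.9×339.0 = 131453.1 J, so not all ice melts; final T = 0 °C.
Heat left for melting: 17002 − 10464 = 6538 J
Mass melted = 6538 / 339.0 = 19.29 g
Ice remaining = 356.9 − 19.29 = 337.61 g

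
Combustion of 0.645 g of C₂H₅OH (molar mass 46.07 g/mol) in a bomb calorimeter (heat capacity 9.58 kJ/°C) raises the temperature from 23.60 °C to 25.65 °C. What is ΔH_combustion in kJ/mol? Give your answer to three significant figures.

ΔT = 25.65 − 23.60 = 2.05 °C
q_cal = C_cal × ΔT = 9.58 × 2.05 = 19.639 kJ
n = 0.645 / 46.07 = 0.01400 mol
q_rxn = −q_cal = -19.639 kJ
ΔH = -19.639 / 0.01400 = -1403 kJ/mol

ΔH = -1400 kJ/mol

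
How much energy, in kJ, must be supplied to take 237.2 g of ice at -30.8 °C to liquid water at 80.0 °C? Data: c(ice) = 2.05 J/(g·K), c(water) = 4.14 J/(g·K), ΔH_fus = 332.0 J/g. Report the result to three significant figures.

q = 172 kJ

q1 (heat ice -30.8→0.0 °C): 237.2 × 2.05 × 30.8 = 14977 J
q2 (melt at 0 °C): 237.2 × 332.0 = 78750 J
q3 (heat water 0.0→80.0 °C): 237.2 × 4.14 × 80.0 = 78561 J
Total: 14977 + 78750 + 78561 = 172288 J = 172 kJ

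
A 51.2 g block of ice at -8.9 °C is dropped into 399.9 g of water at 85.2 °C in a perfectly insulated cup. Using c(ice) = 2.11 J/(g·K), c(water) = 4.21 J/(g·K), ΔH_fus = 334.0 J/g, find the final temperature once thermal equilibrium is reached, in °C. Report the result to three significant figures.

T_f = 66.0 °C

Heat to bring ice to 0 °C and melt it: q₁ = 51.2×2.11×8.9 + 51.2×334.0 = 18062 J
Heat the water can supply cooling to 0 °C: 399.9×4.21×85.2 = 143441 J > q₁, so all ice melts.
Energy balance: 399.9×4.21×(85.2 − T) = 18062 + 51.2×4.21×(T − 0)
1683.579(85.2 − T) = 18062 + 215.552 T
143441 − 18062 = 1899.131 T
T = 125379 / 1899.131 = 66.02 °C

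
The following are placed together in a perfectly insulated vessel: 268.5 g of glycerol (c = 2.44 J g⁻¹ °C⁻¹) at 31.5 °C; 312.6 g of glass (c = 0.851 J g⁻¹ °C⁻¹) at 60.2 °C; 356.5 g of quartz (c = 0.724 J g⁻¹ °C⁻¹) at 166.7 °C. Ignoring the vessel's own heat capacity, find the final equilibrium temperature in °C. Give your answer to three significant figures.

T_f = 67.6 °C

Σ mᵢcᵢ(T − Tᵢ) = 0  ⇒  T = Σ mᵢcᵢTᵢ / Σ mᵢcᵢ
Σ mᵢcᵢ = 268.5×2.44 + 312.6×0.851 + 356.5×0.724 = 1179.2686
Σ mᵢcᵢTᵢ = 655.14×31.5 + 266.0226×60.2 + 258.106×166.7 = 79678
T = 79678 / 1179.2686 = 67.57 °C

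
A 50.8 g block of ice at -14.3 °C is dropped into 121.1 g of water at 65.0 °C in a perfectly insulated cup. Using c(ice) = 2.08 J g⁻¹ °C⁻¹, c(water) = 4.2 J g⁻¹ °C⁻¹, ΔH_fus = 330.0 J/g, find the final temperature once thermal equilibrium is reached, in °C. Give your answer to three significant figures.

T_f = 20.5 °C

Heat to bring ice to 0 °C and melt it: q₁ = 50.8×2.08×14.3 + 50.8×330.0 = 18275 J
Heat the water can supply cooling to 0 °C: 121.1×4.2×65.0 = 33060.3 J > q₁, so all ice melts.
Energy balance: 121.1×4.2×(65.0 − T) = 18275 + 50.8×4.2×(T − 0)
508.62(65.0 − T) = 18275 + 213.36 T
33060.3 − 18275 = 721.98 T
T = 14785.3 / 721.98 = 20.48 °C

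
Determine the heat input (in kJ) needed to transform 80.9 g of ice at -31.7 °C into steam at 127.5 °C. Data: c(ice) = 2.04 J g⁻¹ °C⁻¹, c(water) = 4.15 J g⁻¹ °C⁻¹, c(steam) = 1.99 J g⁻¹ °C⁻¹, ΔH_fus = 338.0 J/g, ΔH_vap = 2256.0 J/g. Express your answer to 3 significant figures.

q1 (heat ice -31.7→0.0 °C): 80.9 × 2.04 × 31.7 = 5232 J
q2 (melt at 0 °C): 80.9 × 338.0 = 27344 J
q3 (heat water 0.0→100.0 °C): 80.9 × 4.15 × 100.0 = 33574 J
q4 (vaporize at 100 °C): 80.9 × 2256.0 = 182510 J
q5 (heat steam 100.0→127.5 °C): 80.9 × 1.99 × 27.5 = 4427 J
Total: 5232 + 27344 + 33574 + 182510 + 4427 = 253087 J = 253 kJ

q = 253 kJ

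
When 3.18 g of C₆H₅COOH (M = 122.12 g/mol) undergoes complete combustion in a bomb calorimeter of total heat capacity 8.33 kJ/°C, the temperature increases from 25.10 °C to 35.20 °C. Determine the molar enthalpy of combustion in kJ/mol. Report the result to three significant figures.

ΔT = 35.20 − 25.10 = 10.10 °C
q_cal = C_cal × ΔT = 8.33 × 10.10 = 84.133 kJ
n = 3.18 / 122.12 = 0.02604 mol
q_rxn = −q_cal = -84.133 kJ
ΔH = -84.133 / 0.02604 = -3231 kJ/mol

ΔH = -3230 kJ/mol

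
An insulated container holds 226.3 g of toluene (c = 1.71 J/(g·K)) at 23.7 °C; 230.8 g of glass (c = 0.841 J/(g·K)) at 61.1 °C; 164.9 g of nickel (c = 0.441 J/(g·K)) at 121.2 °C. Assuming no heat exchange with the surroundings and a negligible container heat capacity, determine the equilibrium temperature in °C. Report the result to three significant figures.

Σ mᵢcᵢ(T − Tᵢ) = 0  ⇒  T = Σ mᵢcᵢTᵢ / Σ mᵢcᵢ
Σ mᵢcᵢ = 226.3×1.71 + 230.8×0.841 + 164.9×0.441 = 653.7967
Σ mᵢcᵢTᵢ = 386.973×23.7 + 194.1028×61.1 + 72.7209×121.2 = 29845
T = 29845 / 653.7967 = 45.649 °C

T_f = 45.6 °C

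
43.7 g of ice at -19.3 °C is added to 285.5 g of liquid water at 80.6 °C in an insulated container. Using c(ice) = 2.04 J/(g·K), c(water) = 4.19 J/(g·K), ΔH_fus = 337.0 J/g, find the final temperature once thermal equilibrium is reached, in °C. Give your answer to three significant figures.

Heat to bring ice to 0 °C and melt it: q₁ = 43.7×2.04×19.3 + 43.7×337.0 = 16447 J
Heat the water can supply cooling to 0 °C: 285.5×4.19×80.6 = 96417.3 J > q₁, so all ice melts.
Energy balance: 285.5×4.19×(80.6 − T) = 16447 + 43.7×4.19×(T − 0)
1196.245(80.6 − T) = 16447 + 183.103 T
96417.3 − 16447 = 1379.348 T
T = 79970.3 / 1379.348 = 57.98 °C

T_f = 58.0 °C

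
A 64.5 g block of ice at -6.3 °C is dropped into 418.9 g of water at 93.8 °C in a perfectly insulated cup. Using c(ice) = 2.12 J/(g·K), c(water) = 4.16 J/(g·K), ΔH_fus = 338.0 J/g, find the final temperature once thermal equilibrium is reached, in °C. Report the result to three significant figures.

Heat to bring ice to 0 °C and melt it: q₁ = 64.5×2.12×6.3 + 64.5×338.0 = 22662 J
Heat the water can supply cooling to 0 °C: 418.9×4.16×93.8 = 163458 J > q₁, so all ice melts.
Energy balance: 418.9×4.16×(93.8 − T) = 22662 + 64.5×4.16×(T − 0)
1742.624(93.8 − T) = 22662 + 268.32 T
163458 − 22662 = 2010.944 T
T = 140796 / 2010.944 = 70.01 °C

T_f = 70.0 °C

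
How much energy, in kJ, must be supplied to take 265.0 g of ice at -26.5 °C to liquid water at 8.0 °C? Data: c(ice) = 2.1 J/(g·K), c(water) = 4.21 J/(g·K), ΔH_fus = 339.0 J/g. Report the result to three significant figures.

q = 114 kJ

q1 (heat ice -26.5→0.0 °C): 265.0 × 2.1 × 26.5 = 14747 J
q2 (melt at 0 °C): 265.0 × 339.0 = 89835 J
q3 (heat water 0.0→8.0 °C): 265.0 × 4.21 × 8.0 = 8925 J
Total: 14747 + 89835 + 8925 = 113507 J = 114 kJ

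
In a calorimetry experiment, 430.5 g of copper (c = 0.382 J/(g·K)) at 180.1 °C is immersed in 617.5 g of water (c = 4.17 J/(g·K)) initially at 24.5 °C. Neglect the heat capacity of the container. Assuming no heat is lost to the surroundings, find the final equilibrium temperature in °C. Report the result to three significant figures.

T_f = 33.8 °C

Heat lost by copper = heat gained by water.
(430.5)(0.382)(180.1 − T) = (617.5)(4.17)(T − 24.5)
164.451 (180.1 − T) = 2574.975 (T − 24.5)
29618 − 164.451 T = 2574.975 T − 63087
92705 = 2739.426 T
T = 33.84 °C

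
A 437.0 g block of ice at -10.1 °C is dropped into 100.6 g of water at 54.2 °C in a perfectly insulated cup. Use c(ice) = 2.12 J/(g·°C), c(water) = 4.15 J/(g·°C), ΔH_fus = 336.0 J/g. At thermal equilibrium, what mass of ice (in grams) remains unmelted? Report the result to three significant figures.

Heat to warm all ice to 0 °C: 437.0×2.12×10.1 = 9357.0 J
Heat released by water cooling to 0 °C: 100.6×4.15×54.2 = 22628 J
22628 J < 9357.0 + 437.0×336.0 = 156189.0 J, so not all ice melts; final T = 0 °C.
Heat left for melting: 22628 − 9357.0 = 13271.0 J
Mass melted = 13271.0 / 336.0 = 39.50 g
Ice remaining = 437.0 − 39.50 = 397.50 g

m_ice remaining = 398 g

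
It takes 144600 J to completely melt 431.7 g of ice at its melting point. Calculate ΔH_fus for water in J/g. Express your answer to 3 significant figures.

ΔH_fus = q / m = 144600 / 431.7 = 335 J/g

ΔH_fus = 335 J/g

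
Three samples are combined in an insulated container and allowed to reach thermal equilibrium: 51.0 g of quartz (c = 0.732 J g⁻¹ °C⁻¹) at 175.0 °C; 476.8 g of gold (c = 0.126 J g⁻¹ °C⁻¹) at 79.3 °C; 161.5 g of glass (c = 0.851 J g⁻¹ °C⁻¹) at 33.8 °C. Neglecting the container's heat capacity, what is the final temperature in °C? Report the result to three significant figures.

T_f = 67.9 °C

Σ mᵢcᵢ(T − Tᵢ) = 0  ⇒  T = Σ mᵢcᵢTᵢ / Σ mᵢcᵢ
Σ mᵢcᵢ = 51.0×0.732 + 476.8×0.126 + 161.5×0.851 = 234.8453
Σ mᵢcᵢTᵢ = 37.332×175.0 + 60.0768×79.3 + 137.4365×33.8 = 15943
T = 15943 / 234.8453 = 67.89 °C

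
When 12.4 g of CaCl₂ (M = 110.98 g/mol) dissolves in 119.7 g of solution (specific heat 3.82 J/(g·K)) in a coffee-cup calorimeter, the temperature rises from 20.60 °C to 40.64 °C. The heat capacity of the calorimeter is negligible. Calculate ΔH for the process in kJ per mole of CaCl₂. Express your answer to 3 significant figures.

ΔH = -82.0 kJ/mol

|ΔT| = |40.64 − 20.60| = 20.04 °C
|q_surr| = (119.7 × 3.82) × 20.04 = 457.254 × 20.04 = 9163 J
n(CaCl₂) = 12.4 / 110.98 = 0.1117 mol
Temperature rose, so q_rxn = −|q_surr| = -9.163 kJ
ΔH = q_rxn / n = -82.03 kJ/mol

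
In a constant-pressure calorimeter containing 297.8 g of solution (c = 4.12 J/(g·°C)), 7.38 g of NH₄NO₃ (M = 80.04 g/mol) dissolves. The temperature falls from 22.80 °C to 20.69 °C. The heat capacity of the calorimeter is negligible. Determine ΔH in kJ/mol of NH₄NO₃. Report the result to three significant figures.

ΔH = 28.1 kJ/mol

|ΔT| = |20.69 − 22.80| = 2.11 °C
|q_surr| = (297.8 × 4.12) × 2.11 = 1226.936 × 2.11 = 2589 J
n(NH₄NO₃) = 7.38 / 80.04 = 0.09220 mol
Temperature fell, so q_rxn = +|q_surr| = 2.589 kJ
ΔH = q_rxn / n = 28.08 kJ/mol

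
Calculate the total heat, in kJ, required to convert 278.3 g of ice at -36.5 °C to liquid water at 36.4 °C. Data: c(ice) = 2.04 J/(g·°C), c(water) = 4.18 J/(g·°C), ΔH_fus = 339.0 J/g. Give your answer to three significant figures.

q1 (heat ice -36.5→0.0 °C): 278.3 × 2.04 × 36.5 = 20722 J
q2 (melt at 0 °C): 278.3 × 339.0 = 94344 J
q3 (heat water 0.0→36.4 °C): 278.3 × 4.18 × 36.4 = 42344 J
Total: 20722 + 94344 + 42344 = 157410 J = 157 kJ

q = 157 kJ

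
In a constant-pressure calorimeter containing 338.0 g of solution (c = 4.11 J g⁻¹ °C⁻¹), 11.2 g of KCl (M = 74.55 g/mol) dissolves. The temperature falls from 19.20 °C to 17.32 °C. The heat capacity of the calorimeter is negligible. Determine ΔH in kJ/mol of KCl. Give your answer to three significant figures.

ΔH = 17.4 kJ/mol

|ΔT| = |17.32 − 19.20| = 1.88 °C
|q_surr| = (338.0 × 4.11) × 1.88 = 1389.18 × 1.88 = 2612 J
n(KCl) = 11.2 / 74.55 = 0.1502 mol
Temperature fell, so q_rxn = +|q_surr| = 2.612 kJ
ΔH = q_rxn / n = 17.39 kJ/mol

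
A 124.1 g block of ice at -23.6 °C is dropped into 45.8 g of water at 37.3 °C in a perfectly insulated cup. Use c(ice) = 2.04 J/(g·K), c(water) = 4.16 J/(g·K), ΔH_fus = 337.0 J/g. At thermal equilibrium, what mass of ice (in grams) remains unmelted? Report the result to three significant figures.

Heat to warm all ice to 0 °C: 124.1×2.04×23.6 = 5974.7 J
Heat released by water cooling to 0 °C: 45.8×4.16×37.3 = 7106.7 J
7106.7 J < 5974.7 + 124.1×337.0 = 47796.4 J, so not all ice melts; final T = 0 °C.
Heat left for melting: 7106.7 − 5974.7 = 1132.0 J
Mass melted = 1132.0 / 337.0 = 3.359 g
Ice remaining = 124.1 − 3.359 = 120.741 g

m_ice remaining = 121 g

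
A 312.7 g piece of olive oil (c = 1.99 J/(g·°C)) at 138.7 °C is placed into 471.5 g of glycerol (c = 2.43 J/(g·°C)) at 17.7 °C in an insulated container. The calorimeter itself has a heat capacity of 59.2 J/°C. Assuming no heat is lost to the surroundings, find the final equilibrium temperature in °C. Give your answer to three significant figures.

T_f = 58.9 °C

Heat lost by olive oil = heat gained by glycerol + calorimeter.
(312.7)(1.99)(138.7 − T) = [(471.5)(2.43) + 59.2](T − 17.7)
622.273 (138.7 − T) = 1204.945 (T − 17.7)
86309 − 622.273 T = 1204.945 T − 21328
107637 = 1827.218 T
T = 58.91 °C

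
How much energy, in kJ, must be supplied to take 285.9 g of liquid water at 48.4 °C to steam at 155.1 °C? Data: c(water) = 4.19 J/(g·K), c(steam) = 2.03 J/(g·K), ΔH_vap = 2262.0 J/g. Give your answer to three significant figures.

q1 (heat water 48.4→100.0 °C): 285.9 × 4.19 × 51.6 = 61813 J
q2 (vaporize at 100 °C): 285.9 × 2262.0 = 646706 J
q3 (heat steam 100.0→155.1 °C): 285.9 × 2.03 × 55.1 = 31979 J
Total: 61813 + 646706 + 31979 = 740498 J = 740 kJ

q = 740 kJ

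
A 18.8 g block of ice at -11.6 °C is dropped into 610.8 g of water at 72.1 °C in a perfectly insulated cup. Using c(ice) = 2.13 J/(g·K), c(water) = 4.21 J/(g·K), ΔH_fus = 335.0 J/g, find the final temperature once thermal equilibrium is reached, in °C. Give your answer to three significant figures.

Heat to bring ice to 0 °C and melt it: q₁ = 18.8×2.13×11.6 + 18.8×335.0 = 6762.5 J
Heat the water can supply cooling to 0 °C: 610.8×4.21×72.1 = 185403 J > q₁, so all ice melts.
Energy balance: 610.8×4.21×(72.1 − T) = 6762.5 + 18.8×4.21×(T − 0)
2571.468(72.1 − T) = 6762.5 + 79.148 T
185403 − 6762.5 = 2650.616 T
T = 178640.5 / 2650.616 = 67.40 °C

T_f = 67.4 °C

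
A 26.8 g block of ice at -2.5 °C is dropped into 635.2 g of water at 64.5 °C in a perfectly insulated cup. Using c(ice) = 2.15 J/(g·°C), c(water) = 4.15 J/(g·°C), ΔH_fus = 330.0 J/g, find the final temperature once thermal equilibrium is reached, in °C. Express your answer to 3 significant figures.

T_f = 58.6 °C

Heat to bring ice to 0 °C and melt it: q₁ = 26.8×2.15×2.5 + 26.8×330.0 = 8988.1 J
Heat the water can supply cooling to 0 °C: 635.2×4.15×64.5 = 170027 J > q₁, so all ice melts.
Energy balance: 635.2×4.15×(64.5 − T) = 8988.1 + 26.8×4.15×(T − 0)
2636.08(64.5 − T) = 8988.1 + 111.22 T
170027 − 8988.1 = 2747.30 T
T = 161038.9 / 2747.30 = 58.62 °C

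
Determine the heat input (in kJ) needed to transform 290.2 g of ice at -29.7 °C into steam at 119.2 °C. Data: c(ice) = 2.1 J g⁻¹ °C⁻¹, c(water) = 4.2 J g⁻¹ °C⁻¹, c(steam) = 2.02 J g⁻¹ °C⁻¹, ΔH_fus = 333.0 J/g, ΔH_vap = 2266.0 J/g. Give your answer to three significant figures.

q = 905 kJ

q1 (heat ice -29.7→0.0 °C): 290.2 × 2.1 × 29.7 = 18100 J
q2 (melt at 0 °C): 290.2 × 333.0 = 96637 J
q3 (heat water 0.0→100.0 °C): 290.2 × 4.2 × 100.0 = 121884 J
q4 (vaporize at 100 °C): 290.2 × 2266.0 = 657593 J
q5 (heat steam 100.0→119.2 °C): 290.2 × 2.02 × 19.2 = 11255 J
Total: 18100 + 96637 + 121884 + 657593 + 11255 = 905469 J = 905 kJ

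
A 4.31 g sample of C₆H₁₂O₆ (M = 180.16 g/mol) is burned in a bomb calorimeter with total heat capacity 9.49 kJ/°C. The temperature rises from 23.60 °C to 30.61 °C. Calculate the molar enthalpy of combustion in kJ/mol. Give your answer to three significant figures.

ΔH = -2780 kJ/mol

ΔT = 30.61 − 23.60 = 7.01 °C
q_cal = C_cal × ΔT = 9.49 × 7.01 = 66.5249 kJ
n = 4.31 / 180.16 = 0.02392 mol
q_rxn = −q_cal = -66.5249 kJ
ΔH = -66.5249 / 0.02392 = -2781 kJ/mol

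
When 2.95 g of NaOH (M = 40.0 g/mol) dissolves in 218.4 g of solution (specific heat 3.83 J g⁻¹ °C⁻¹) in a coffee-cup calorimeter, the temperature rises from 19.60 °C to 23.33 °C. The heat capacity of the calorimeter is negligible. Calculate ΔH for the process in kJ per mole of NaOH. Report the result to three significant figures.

ΔH = -42.3 kJ/mol

|ΔT| = |23.33 − 19.60| = 3.73 °C
|q_surr| = (218.4 × 3.83) × 3.73 = 836.472 × 3.73 = 3120 J
n(NaOH) = 2.95 / 40.0 = 0.07375 mol
Temperature rose, so q_rxn = −|q_surr| = -3.120 kJ
ΔH = q_rxn / n = -42.31 kJ/mol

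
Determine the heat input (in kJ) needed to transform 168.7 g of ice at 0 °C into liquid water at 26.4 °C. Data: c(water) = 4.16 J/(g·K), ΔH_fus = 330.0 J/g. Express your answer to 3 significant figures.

q1 (melt at 0 °C): 168.7 × 330.0 = 55671 J
q2 (heat water 0.0→26.4 °C): 168.7 × 4.16 × 26.4 = 18527 J
Total: 55671 + 18527 = 74198 J = 74.2 kJ

q = 74.2 kJ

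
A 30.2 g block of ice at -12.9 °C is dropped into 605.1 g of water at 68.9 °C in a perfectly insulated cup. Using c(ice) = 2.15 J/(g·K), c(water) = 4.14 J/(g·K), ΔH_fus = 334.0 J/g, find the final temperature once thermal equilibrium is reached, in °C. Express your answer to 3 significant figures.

T_f = 61.5 °C

Heat to bring ice to 0 °C and melt it: q₁ = 30.2×2.15×12.9 + 30.2×334.0 = 10924 J
Heat the water can supply cooling to 0 °C: 605.1×4.14×68.9 = 172602 J > q₁, so all ice melts.
Energy balance: 605.1×4.14×(68.9 − T) = 10924 + 30.2×4.14×(T − 0)
2505.114(68.9 − T) = 10924 + 125.028 T
172602 − 10924 = 2630.142 T
T = 161678 / 2630.142 = 61.47 °C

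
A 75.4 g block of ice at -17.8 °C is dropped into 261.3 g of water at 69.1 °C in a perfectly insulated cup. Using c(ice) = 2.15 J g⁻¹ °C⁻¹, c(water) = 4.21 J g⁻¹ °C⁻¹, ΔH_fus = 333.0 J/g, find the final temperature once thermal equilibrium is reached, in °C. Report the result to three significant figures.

Heat to bring ice to 0 °C and melt it: q₁ = 75.4×2.15×17.8 + 75.4×333.0 = 27994 J
Heat the water can supply cooling to 0 °C: 261.3×4.21×69.1 = 76015.0 J > q₁, so all ice melts.
Energy balance: 261.3×4.21×(69.1 − T) = 27994 + 75.4×4.21×(T − 0)
1100.073(69.1 − T) = 27994 + 317.434 T
76015.0 − 27994 = 1417.507 T
T = 48021.0 / 1417.507 = 33.88 °C

T_f = 33.9 °C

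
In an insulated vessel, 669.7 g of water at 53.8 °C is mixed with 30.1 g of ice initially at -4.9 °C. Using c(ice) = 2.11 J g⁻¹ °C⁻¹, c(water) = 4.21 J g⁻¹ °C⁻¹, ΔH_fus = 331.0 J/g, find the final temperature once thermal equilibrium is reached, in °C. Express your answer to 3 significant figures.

T_f = 48.0 °C

Heat to bring ice to 0 °C and melt it: q₁ = 30.1×2.11×4.9 + 30.1×331.0 = 10274 J
Heat the water can supply cooling to 0 °C: 669.7×4.21×53.8 = 151686 J > q₁, so all ice melts.
Energy balance: 669.7×4.21×(53.8 − T) = 10274 + 30.1×4.21×(T − 0)
2819.437(53.8 − T) = 10274 + 126.721 T
151686 − 10274 = 2946.158 T
T = 141412 / 2946.158 = 48.00 °C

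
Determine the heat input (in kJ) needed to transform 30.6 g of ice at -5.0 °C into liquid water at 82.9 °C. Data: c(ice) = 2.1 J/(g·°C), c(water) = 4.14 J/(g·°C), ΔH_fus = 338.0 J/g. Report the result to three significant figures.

q = 21.2 kJ

q1 (heat ice -5.0→0.0 °C): 30.6 × 2.1 × 5.0 = 321 J
q2 (melt at 0 °C): 30.6 × 338.0 = 10343 J
q3 (heat water 0.0→82.9 °C): 30.6 × 4.14 × 82.9 = 10502 J
Total: 321 + 10343 + 10502 = 21166 J = 21.2 kJ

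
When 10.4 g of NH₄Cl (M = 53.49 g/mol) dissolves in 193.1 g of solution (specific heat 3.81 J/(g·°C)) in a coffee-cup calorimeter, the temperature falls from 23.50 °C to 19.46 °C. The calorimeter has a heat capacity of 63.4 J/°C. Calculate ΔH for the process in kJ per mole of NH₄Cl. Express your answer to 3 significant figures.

|ΔT| = |19.46 − 23.50| = 4.04 °C
|q_surr| = (193.1 × 3.81 + 63.4) × 4.04 = 799.111 × 4.04 = 3228 J
n(NH₄Cl) = 10.4 / 53.49 = 0.1944 mol
Temperature fell, so q_rxn = +|q_surr| = 3.228 kJ
ΔH = q_rxn / n = 16.60 kJ/mol

ΔH = 16.6 kJ/mol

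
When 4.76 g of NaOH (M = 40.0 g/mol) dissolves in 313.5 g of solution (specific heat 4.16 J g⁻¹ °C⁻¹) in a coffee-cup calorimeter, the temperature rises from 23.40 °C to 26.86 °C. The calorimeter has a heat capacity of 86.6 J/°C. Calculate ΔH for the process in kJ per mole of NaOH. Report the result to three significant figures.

ΔH = -40.4 kJ/mol

|ΔT| = |26.86 − 23.40| = 3.46 °C
|q_surr| = (313.5 × 4.16 + 86.6) × 3.46 = 1390.76 × 3.46 = 4812 J
n(NaOH) = 4.76 / 40.0 = 0.1190 mol
Temperature rose, so q_rxn = −|q_surr| = -4.812 kJ
ΔH = q_rxn / n = -40.44 kJ/mol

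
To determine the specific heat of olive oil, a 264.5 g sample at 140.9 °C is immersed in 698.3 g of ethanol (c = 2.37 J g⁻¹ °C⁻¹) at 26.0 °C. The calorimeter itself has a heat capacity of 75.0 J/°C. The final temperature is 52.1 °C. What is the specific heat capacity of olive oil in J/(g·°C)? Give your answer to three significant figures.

c = 1.92 J/(g·°C)

q_gained = (698.3 × 2.37 + 75.0) × (52.1 − 26.0) = 45150 J
q_lost = 264.5 × c × (140.9 − 52.1) = 23487.6 c
Set equal: c = 45150 / 23487.6 = 1.92 J/(g·°C)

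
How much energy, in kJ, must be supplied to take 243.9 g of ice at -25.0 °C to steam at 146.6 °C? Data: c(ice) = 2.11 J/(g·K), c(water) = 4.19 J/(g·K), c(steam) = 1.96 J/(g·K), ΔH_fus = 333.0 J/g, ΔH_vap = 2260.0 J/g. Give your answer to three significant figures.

q1 (heat ice -25.0→0.0 °C): 243.9 × 2.11 × 25.0 = 12866 J
q2 (melt at 0 °C): 243.9 × 333.0 = 81219 J
q3 (heat water 0.0→100.0 °C): 243.9 × 4.19 × 100.0 = 102194 J
q4 (vaporize at 100 °C): 243.9 × 2260.0 = 551214 J
q5 (heat steam 100.0→146.6 °C): 243.9 × 1.96 × 46.6 = 22277 J
Total: 12866 + 81219 + 102194 + 551214 + 22277 = 769770 J = 770 kJ

q = 770 kJ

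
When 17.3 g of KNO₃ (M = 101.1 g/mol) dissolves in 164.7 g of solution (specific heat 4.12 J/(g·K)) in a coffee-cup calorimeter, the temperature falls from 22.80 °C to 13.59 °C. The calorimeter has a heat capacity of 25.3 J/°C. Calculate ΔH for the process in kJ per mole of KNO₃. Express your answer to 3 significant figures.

|ΔT| = |13.59 − 22.80| = 9.21 °C
|q_surr| = (164.7 × 4.12 + 25.3) × 9.21 = 703.864 × 9.21 = 6483 J
n(KNO₃) = 17.3 / 101.1 = 0.1711 mol
Temperature fell, so q_rxn = +|q_surr| = 6.483 kJ
ΔH = q_rxn / n = 37.89 kJ/mol

ΔH = 37.9 kJ/mol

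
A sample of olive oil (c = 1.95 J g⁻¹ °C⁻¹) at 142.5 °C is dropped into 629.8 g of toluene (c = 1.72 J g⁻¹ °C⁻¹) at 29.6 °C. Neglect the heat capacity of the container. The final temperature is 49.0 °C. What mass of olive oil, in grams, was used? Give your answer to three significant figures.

q_gained = (629.8 × 1.72) × (49.0 − 29.6) = 21020 J
q_lost = m × 1.95 × (142.5 − 49.0) = 182.325 m
m = 21020 / 182.325 = 115 g

m = 115 g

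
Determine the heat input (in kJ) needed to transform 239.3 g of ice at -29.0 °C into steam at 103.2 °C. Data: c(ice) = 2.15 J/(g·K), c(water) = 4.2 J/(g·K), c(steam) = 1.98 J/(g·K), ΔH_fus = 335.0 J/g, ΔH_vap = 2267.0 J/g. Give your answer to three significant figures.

q = 740 kJ

q1 (heat ice -29.0→0.0 °C): 239.3 × 2.15 × 29.0 = 14920 J
q2 (melt at 0 °C): 239.3 × 335.0 = 80166 J
q3 (heat water 0.0→100.0 °C): 239.3 × 4.2 × 100.0 = 100506 J
q4 (vaporize at 100 °C): 239.3 × 2267.0 = 542493 J
q5 (heat steam 100.0→103.2 °C): 239.3 × 1.98 × 3.2 = 1516 J
Total: 14920 + 80166 + 100506 + 542493 + 1516 = 739601 J = 740 kJ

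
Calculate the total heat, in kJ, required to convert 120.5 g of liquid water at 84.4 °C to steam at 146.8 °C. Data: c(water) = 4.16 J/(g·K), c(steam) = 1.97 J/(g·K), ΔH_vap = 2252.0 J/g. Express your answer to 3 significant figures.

q = 290 kJ

q1 (heat water 84.4→100.0 °C): 120.5 × 4.16 × 15.6 = 7820 J
q2 (vaporize at 100 °C): 120.5 × 2252.0 = 271366 J
q3 (heat steam 100.0→146.8 °C): 120.5 × 1.97 × 46.8 = 11110 J
Total: 7820 + 271366 + 11110 = 290296 J = 290 kJ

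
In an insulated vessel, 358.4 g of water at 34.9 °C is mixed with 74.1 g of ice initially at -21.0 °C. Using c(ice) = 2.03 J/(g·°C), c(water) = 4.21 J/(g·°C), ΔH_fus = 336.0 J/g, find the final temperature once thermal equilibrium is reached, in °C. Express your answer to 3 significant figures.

Heat to bring ice to 0 °C and melt it: q₁ = 74.1×2.03×21.0 + 74.1×336.0 = 28056 J
Heat the water can supply cooling to 0 °C: 358.4×4.21×34.9 = 52659.4 J > q₁, so all ice melts.
Energy balance: 358.4×4.21×(34.9 − T) = 28056 + 74.1×4.21×(T − 0)
1508.864(34.9 − T) = 28056 + 311.961 T
52659.4 − 28056 = 1820.825 T
T = 24603.4 / 1820.825 = 13.51 °C

T_f = 13.5 °C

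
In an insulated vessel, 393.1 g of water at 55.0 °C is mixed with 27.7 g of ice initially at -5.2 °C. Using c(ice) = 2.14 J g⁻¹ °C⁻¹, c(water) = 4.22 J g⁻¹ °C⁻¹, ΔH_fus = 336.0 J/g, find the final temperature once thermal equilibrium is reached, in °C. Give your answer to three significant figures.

T_f = 46.0 °C

Heat to bring ice to 0 °C and melt it: q₁ = 27.7×2.14×5.2 + 27.7×336.0 = 9615.4 J
Heat the water can supply cooling to 0 °C: 393.1×4.22×55.0 = 91238.5 J > q₁, so all ice melts.
Energy balance: 393.1×4.22×(55.0 − T) = 9615.4 + 27.7×4.22×(T − 0)
1658.882(55.0 − T) = 9615.4 + 116.894 T
91238.5 − 9615.4 = 1775.776 T
T = 81623.1 / 1775.776 = 45.96 °C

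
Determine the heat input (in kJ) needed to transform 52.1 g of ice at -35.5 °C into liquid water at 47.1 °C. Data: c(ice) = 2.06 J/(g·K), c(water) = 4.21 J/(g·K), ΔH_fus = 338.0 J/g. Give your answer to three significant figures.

q = 31.8 kJ

q1 (heat ice -35.5→0.0 °C): 52.1 × 2.06 × 35.5 = 3810 J
q2 (melt at 0 °C): 52.1 × 338.0 = 17610 J
q3 (heat water 0.0→47.1 °C): 52.1 × 4.21 × 47.1 = 10331 J
Total: 3810 + 17610 + 10331 = 31751 J = 31.8 kJ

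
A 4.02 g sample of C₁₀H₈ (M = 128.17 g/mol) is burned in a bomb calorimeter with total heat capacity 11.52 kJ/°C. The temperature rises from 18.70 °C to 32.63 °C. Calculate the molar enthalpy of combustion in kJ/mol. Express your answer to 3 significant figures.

ΔT = 32.63 − 18.70 = 13.93 °C
q_cal = C_cal × ΔT = 11.52 × 13.93 = 160.4736 kJ
n = 4.02 / 128.17 = 0.03136 mol
q_rxn = −q_cal = -160.4736 kJ
ΔH = -160.4736 / 0.03136 = -5117 kJ/mol

ΔH = -5120 kJ/mol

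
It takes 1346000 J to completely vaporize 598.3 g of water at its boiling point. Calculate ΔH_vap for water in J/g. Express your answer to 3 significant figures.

ΔH_vap = 2250 J/g

ΔH_vap = q / m = 1346000 / 598.3 = 2250 J/g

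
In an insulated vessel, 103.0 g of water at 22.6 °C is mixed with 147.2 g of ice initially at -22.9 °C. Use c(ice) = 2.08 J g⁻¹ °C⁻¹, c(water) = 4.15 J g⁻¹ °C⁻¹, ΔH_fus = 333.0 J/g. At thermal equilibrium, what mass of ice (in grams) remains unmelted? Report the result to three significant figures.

Heat to warm all ice to 0 °C: 147.2×2.08×22.9 = 7011.4 J
Heat released by water cooling to 0 °C: 103.0×4.15×22.6 = 9660.4 J
9660.4 J < 7011.4 + 147.2×333.0 = 56029.0 J, so not all ice melts; final T = 0 °C.
Heat left for melting: 9660.4 − 7011.4 = 2649.0 J
Mass melted = 2649.0 / 333.0 = 7.955 g
Ice remaining = 147.2 − 7.955 = 139.245 g

m_ice remaining = 139 g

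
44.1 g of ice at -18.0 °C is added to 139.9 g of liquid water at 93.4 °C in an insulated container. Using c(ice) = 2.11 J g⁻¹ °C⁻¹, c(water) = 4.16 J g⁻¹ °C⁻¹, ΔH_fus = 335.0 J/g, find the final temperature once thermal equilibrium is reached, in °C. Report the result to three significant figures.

T_f = 49.5 °C

Heat to bring ice to 0 °C and melt it: q₁ = 44.1×2.11×18.0 + 44.1×335.0 = 16448 J
Heat the water can supply cooling to 0 °C: 139.9×4.16×93.4 = 54357.3 J > q₁, so all ice melts.
Energy balance: 139.9×4.16×(93.4 − T) = 16448 + 44.1×4.16×(T − 0)
581.984(93.4 − T) = 16448 + 183.456 T
54357.3 − 16448 = 765.440 T
T = 37909.3 / 765.440 = 49.53 °C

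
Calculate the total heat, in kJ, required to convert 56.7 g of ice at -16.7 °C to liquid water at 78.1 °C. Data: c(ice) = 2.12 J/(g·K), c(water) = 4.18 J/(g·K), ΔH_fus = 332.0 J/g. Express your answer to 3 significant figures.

q1 (heat ice -16.7→0.0 °C): 56.7 × 2.12 × 16.7 = 2007 J
q2 (melt at 0 °C): 56.7 × 332.0 = 18824 J
q3 (heat water 0.0→78.1 °C): 56.7 × 4.18 × 78.1 = 18510 J
Total: 2007 + 18824 + 18510 = 39341 J = 39.3 kJ

q = 39.3 kJ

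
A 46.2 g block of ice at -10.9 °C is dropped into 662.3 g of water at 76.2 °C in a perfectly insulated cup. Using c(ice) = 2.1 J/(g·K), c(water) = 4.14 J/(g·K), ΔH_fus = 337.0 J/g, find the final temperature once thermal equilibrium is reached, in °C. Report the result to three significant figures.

Heat to bring ice to 0 °C and melt it: q₁ = 46.2×2.1×10.9 + 46.2×337.0 = 16627 J
Heat the water can supply cooling to 0 °C: 662.3×4.14×76.2 = 208934 J > q₁, so all ice melts.
Energy balance: 662.3×4.14×(76.2 − T) = 16627 + 46.2×4.14×(T − 0)
2741.922(76.2 − T) = 16627 + 191.268 T
208934 − 16627 = 2933.190 T
T = 192307 / 2933.190 = 65.56 °C

T_f = 65.6 °C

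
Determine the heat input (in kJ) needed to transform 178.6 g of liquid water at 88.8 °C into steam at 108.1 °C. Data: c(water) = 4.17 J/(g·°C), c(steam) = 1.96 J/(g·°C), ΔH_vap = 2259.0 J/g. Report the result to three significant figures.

q = 415 kJ

q1 (heat water 88.8→100.0 °C): 178.6 × 4.17 × 11.2 = 8341 J
q2 (vaporize at 100 °C): 178.6 × 2259.0 = 403457 J
q3 (heat steam 100.0→108.1 °C): 178.6 × 1.96 × 8.1 = 2835 J
Total: 8341 + 403457 + 2835 = 414633 J = 415 kJ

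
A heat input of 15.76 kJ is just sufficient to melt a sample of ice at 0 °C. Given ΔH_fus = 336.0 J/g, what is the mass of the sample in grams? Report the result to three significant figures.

m = q / ΔH_fus = 15760 J / 336.0 J/g = 46.9 g

m = 46.9 g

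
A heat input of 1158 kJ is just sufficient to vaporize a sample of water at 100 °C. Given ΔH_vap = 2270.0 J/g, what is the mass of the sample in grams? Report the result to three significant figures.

m = 510 g

m = q / ΔH_vap = 1158000 J / 2270.0 J/g = 510 g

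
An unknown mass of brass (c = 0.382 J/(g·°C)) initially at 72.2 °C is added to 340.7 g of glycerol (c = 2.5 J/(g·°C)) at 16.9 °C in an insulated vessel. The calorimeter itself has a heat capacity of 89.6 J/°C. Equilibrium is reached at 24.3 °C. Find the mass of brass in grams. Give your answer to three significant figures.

q_gained = (340.7 × 2.5 + 89.6) × (24.3 − 16.9) = 6966 J
q_lost = m × 0.382 × (72.2 − 24.3) = 18.2978 m
m = 6966 / 18.2978 = 381 g

m = 381 g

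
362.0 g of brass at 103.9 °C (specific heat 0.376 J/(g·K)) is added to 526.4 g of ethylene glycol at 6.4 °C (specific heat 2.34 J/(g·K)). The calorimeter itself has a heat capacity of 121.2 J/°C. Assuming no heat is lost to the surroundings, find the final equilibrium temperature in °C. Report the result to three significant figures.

T_f = 15.3 °C

Heat lost by brass = heat gained by ethylene glycol + calorimeter.
(362.0)(0.376)(103.9 − T) = [(526.4)(2.34) + 121.2](T − 6.4)
136.112 (103.9 − T) = 1352.976 (T − 6.4)
14142 − 136.112 T = 1352.976 T − 8659.0
22801.0 = 1489.088 T
T = 15.31 °C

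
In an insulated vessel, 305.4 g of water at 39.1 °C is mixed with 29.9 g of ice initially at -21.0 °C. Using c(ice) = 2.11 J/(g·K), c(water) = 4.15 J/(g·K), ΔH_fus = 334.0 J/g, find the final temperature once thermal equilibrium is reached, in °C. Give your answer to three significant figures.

T_f = 27.5 °C

Heat to bring ice to 0 °C and melt it: q₁ = 29.9×2.11×21.0 + 29.9×334.0 = 11311 J
Heat the water can supply cooling to 0 °C: 305.4×4.15×39.1 = 49555.7 J > q₁, so all ice melts.
Energy balance: 305.4×4.15×(39.1 − T) = 11311 + 29.9×4.15×(T − 0)
1267.41(39.1 − T) = 11311 + 124.085 T
49555.7 − 11311 = 1391.495 T
T = 38244.7 / 1391.495 = 27.48 °C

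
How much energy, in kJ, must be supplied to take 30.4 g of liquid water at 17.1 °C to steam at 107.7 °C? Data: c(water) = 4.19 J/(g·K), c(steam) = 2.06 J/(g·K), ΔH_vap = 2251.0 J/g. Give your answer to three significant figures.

q1 (heat water 17.1→100.0 °C): 30.4 × 4.19 × 82.9 = 10559 J
q2 (vaporize at 100 °C): 30.4 × 2251.0 = 68430 J
q3 (heat steam 100.0→107.7 °C): 30.4 × 2.06 × 7.7 = 482 J
Total: 10559 + 68430 + 482 = 79471 J = 79.5 kJ

q = 79.5 kJ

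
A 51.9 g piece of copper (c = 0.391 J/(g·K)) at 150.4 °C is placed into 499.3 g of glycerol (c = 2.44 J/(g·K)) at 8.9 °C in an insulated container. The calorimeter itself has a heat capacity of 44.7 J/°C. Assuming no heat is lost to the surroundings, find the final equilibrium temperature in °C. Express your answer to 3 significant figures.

Heat lost by copper = heat gained by glycerol + calorimeter.
(51.9)(0.391)(150.4 − T) = [(499.3)(2.44) + 44.7](T − 8.9)
20.2929 (150.4 − T) = 1262.992 (T − 8.9)
3052.1 − 20.2929 T = 1262.992 T − 11241
14293.1 = 1283.2849 T
T = 11.14 °C

T_f = 11.1 °C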